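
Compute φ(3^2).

φ(9) = 9 · (1 − 1/3)
       = 9 · 2/3 = 6.

6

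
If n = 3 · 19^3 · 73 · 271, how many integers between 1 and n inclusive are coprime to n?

252642240

φ(3) = 3 − 1 = 2.
φ(19^3) = 19^2·(19−1) = 361·18 = 6498.
φ(73) = 73 − 1 = 72.
φ(271) = 271 − 1 = 270.
φ(407074791) = 2 × 6498 × 72 × 270 = 252642240.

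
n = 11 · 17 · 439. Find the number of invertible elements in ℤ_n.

70080

φ(11) = 11 − 1 = 10.
φ(17) = 17 − 1 = 16.
φ(439) = 439 − 1 = 438.
φ(82093) = 10 × 16 × 438 = 70080.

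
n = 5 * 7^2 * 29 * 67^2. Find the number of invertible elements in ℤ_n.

20801088

φ(31894345) = 31894345 · (1 − 1/5) · (1 − 1/7) · (1 − 1/29) · (1 − 1/67)
       = 31894345 · 44352/68005 = 20801088.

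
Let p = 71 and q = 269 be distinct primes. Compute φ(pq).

φ(71) = 71 − 1 = 70.
φ(269) = 269 − 1 = 268.
Multiply: 70 · 268 = 18760.

18760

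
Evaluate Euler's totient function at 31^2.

φ(961) = 961 · (1 − 1/31)
       = 961 · 30/31 = 930.

930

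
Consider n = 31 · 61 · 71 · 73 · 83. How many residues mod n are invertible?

743904000

φ(31) = 31 − 1 = 30.
φ(61) = 61 − 1 = 60.
φ(71) = 71 − 1 = 70.
φ(73) = 73 − 1 = 72.
φ(83) = 83 − 1 = 82.
φ(813487399) = 30 × 60 × 70 × 72 × 82 = 743904000.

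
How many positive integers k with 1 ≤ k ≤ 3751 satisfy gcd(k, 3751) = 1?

3751 = 11**2 · 31.
φ(11^2) = 11^1·(11−1) = 11·10 = 110.
φ(31) = 31 − 1 = 30.
Multiply: 110 · 30 = 3300.

3300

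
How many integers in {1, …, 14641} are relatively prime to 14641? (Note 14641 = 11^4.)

13310

φ(11^4) = 11^4 − 11^3 = 14641 − 1331 = 13310.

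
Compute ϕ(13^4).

26364

φ(13^4) = 13^3·(13−1) = 2197·12 = 26364.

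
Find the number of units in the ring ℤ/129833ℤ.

110880

First factor: 129833 = 11**2 · 29 · 37.
φ(129833) = 129833 · (1 − 1/11) · (1 − 1/29) · (1 − 1/37)
       = 129833 · 10080/11803 = 110880.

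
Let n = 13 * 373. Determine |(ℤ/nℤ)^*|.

φ(13) = 13 − 1 = 12.
φ(373) = 373 − 1 = 372.
φ(4849) = 12 × 372 = 4464.

4464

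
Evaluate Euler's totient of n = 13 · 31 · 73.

25920

φ(29419) = 29419 · (1 − 1/13) · (1 − 1/31) · (1 − 1/73)
       = 29419 · 25920/29419 = 25920.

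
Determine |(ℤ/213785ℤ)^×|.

First factor: 213785 = 5 · 11 · 13^2 · 23.
φ(213785) = 213785 · (1 − 1/5) · (1 − 1/11) · (1 − 1/13) · (1 − 1/23)
       = 213785 · 10560/16445 = 137280.

137280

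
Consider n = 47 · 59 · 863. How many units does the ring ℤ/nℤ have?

2299816

φ(47) = 47 − 1 = 46.
φ(59) = 59 − 1 = 58.
φ(863) = 863 − 1 = 862.
Since φ is multiplicative, φ(2393099) = 46 · 58 · 862 = 2299816.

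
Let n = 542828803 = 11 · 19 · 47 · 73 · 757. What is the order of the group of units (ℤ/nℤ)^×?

φ(11) = 11 − 1 = 10.
φ(19) = 19 − 1 = 18.
φ(47) = 47 − 1 = 46.
φ(73) = 73 − 1 = 72.
φ(757) = 757 − 1 = 756.
Since φ is multiplicative, φ(542828803) = 10 · 18 · 46 · 72 · 756 = 450696960.

450696960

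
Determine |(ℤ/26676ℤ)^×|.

7776

First factor: 26676 = 2^2 · 3^3 · 13 · 19.
φ(2^2) = 2^2 − 2^1 = 4 − 2 = 2.
φ(3^3) = 3^3 − 3^2 = 27 − 9 = 18.
φ(13) = 13 − 1 = 12.
φ(19) = 19 − 1 = 18.
Multiply: 2 · 18 · 12 · 18 = 7776.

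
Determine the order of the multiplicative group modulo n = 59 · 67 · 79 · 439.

φ(137093993) = 137093993 · (1 − 1/59) · (1 − 1/67) · (1 − 1/79) · (1 − 1/439)
       = 137093993 · 130779792/137093993 = 130779792.

130779792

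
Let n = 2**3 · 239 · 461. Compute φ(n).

437920

φ(2^3) = 2^2·(2−1) = 4·1 = 4.
φ(239) = 239 − 1 = 238.
φ(461) = 461 − 1 = 460.
Since φ is multiplicative, φ(881432) = 4 · 238 · 460 = 437920.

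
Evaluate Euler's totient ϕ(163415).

Prime factorization: 163415 = 5 × 7**2 × 23 × 29.
φ(5) = 5 − 1 = 4.
φ(7^2) = 7^1·(7−1) = 7·6 = 42.
φ(23) = 23 − 1 = 22.
φ(29) = 29 − 1 = 28.
Since φ is multiplicative, φ(163415) = 4 · 42 · 22 · 28 = 103488.

103488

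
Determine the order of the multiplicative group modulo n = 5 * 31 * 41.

4800

φ(6355) = 6355 · (1 − 1/5) · (1 − 1/31) · (1 − 1/41)
       = 6355 · 4800/6355 = 4800.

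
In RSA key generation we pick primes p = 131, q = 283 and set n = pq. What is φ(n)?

36660

For distinct primes, φ(pq) = (p−1)(q−1) = 130 × 282 = 36660.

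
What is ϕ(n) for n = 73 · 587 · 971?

φ(41608321) = 41608321 · (1 − 1/73) · (1 − 1/587) · (1 − 1/971)
       = 41608321 · 40926240/41608321 = 40926240.

40926240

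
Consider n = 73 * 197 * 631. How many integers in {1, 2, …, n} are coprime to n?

8890560

φ(9074411) = 9074411 · (1 − 1/73) · (1 − 1/197) · (1 − 1/631)
       = 9074411 · 8890560/9074411 = 8890560.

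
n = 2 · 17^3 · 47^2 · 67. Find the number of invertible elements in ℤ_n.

φ(2) = 2 − 1 = 1.
φ(17^3) = 17^2·(17−1) = 289·16 = 4624.
φ(47^2) = 47^1·(47−1) = 47·46 = 2162.
φ(67) = 67 − 1 = 66.
φ(1454277478) = 1 × 4624 × 2162 × 66 = 659807808.

659807808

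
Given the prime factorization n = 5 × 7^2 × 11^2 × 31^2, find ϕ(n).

17186400

φ(5) = 5 − 1 = 4.
φ(7^2) = 7^2 − 7^1 = 49 − 7 = 42.
φ(11^2) = 11^1·(11−1) = 11·10 = 110.
φ(31^2) = 31^2 − 31^1 = 961 − 31 = 930.
Multiply: 4 · 42 · 110 · 930 = 17186400.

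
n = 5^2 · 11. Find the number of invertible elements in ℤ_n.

φ(275) = 275 · (1 − 1/5) · (1 − 1/11)
       = 275 · 40/55 = 200.

200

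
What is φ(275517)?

275517 = 3**2 × 11**3 × 23.
φ(3^2) = 3^1·(3−1) = 3·2 = 6.
φ(11^3) = 11^3 − 11^2 = 1331 − 121 = 1210.
φ(23) = 23 − 1 = 22.
φ(275517) = 6 × 1210 × 22 = 159720.

159720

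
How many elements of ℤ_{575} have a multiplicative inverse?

First factor: 575 = 5^2 · 23.
φ(5^2) = 5^1·(5−1) = 5·4 = 20.
φ(23) = 23 − 1 = 22.
Multiply: 20 · 22 = 440.

440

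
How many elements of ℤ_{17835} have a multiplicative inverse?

8960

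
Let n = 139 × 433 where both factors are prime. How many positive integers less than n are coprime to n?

59616

φ(139) = 139 − 1 = 138.
φ(433) = 433 − 1 = 432.
φ(60187) = 138 × 432 = 59616.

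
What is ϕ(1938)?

576

Prime factorization: 1938 = 2 × 3 × 17 × 19.
φ(1938) = 1938 · (1 − 1/2) · (1 − 1/3) · (1 − 1/17) · (1 − 1/19)
       = 1938 · 576/1938 = 576.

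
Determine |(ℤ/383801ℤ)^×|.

383801 = 11 · 23 · 37 · 41.
φ(383801) = 383801 · (1 − 1/11) · (1 − 1/23) · (1 − 1/37) · (1 − 1/41)
       = 383801 · 316800/383801 = 316800.

316800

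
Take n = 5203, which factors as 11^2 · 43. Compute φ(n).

φ(5203) = 5203 · (1 − 1/11) · (1 − 1/43)
       = 5203 · 420/473 = 4620.

4620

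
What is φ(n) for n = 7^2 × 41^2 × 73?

4959360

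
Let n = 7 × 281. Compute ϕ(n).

φ(7) = 7 − 1 = 6.
φ(281) = 281 − 1 = 280.
Since φ is multiplicative, φ(1967) = 6 · 280 = 1680.

1680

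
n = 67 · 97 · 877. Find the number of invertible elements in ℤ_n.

φ(5699623) = 5699623 · (1 − 1/67) · (1 − 1/97) · (1 − 1/877)
       = 5699623 · 5550336/5699623 = 5550336.

5550336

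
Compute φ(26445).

Factor 26445: 26445 = 3 · 5 · 41 · 43.
φ(26445) = 26445 · (1 − 1/3) · (1 − 1/5) · (1 − 1/41) · (1 − 1/43)
       = 26445 · 13440/26445 = 13440.

13440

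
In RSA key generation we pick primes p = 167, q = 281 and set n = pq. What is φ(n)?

φ(pq) = (p−1)(q−1) = 166 · 280 = 46480.

46480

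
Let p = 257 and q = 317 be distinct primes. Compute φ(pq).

80896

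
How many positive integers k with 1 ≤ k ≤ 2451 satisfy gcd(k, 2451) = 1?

Factor 2451: 2451 = 3 · 19 · 43.
φ(3) = 3 − 1 = 2.
φ(19) = 19 − 1 = 18.
φ(43) = 43 − 1 = 42.
Multiply: 2 · 18 · 42 = 1512.

1512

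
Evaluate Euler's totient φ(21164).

21164 = 2^2 * 11 * 13 * 37.
φ(2^2) = 2^1·(2−1) = 2·1 = 2.
φ(11) = 11 − 1 = 10.
φ(13) = 13 − 1 = 12.
φ(37) = 37 − 1 = 36.
φ(21164) = 2 × 10 × 12 × 36 = 8640.

8640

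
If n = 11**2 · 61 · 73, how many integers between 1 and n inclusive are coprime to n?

φ(538813) = 538813 · (1 − 1/11) · (1 − 1/61) · (1 − 1/73)
       = 538813 · 43200/48983 = 475200.

475200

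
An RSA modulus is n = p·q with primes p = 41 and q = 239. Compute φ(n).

9520

φ(41) = 41 − 1 = 40.
φ(239) = 239 − 1 = 238.
φ(9799) = 40 × 238 = 9520.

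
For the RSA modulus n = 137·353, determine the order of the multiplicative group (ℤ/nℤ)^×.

φ(pq) = (p−1)(q−1) = 136 · 352 = 47872.

47872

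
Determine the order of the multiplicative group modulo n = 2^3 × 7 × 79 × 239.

445536

φ(2^3) = 2^3 − 2^2 = 8 − 4 = 4.
φ(7) = 7 − 1 = 6.
φ(79) = 79 − 1 = 78.
φ(239) = 239 − 1 = 238.
φ(1057336) = 4 × 6 × 78 × 238 = 445536.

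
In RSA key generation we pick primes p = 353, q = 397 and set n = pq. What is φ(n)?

φ(353) = 353 − 1 = 352.
φ(397) = 397 − 1 = 396.
φ(140141) = 352 × 396 = 139392.

139392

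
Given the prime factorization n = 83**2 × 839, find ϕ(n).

5703428

φ(5779871) = 5779871 · (1 − 1/83) · (1 − 1/839)
       = 5779871 · 68716/69637 = 5703428.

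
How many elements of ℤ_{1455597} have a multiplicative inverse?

786240

First factor: 1455597 = 3^3 * 11 * 13^2 * 29.
φ(1455597) = 1455597 · (1 − 1/3) · (1 − 1/11) · (1 − 1/13) · (1 − 1/29)
       = 1455597 · 6720/12441 = 786240.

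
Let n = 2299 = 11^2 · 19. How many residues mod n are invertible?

φ(2299) = 2299 · (1 − 1/11) · (1 − 1/19)
       = 2299 · 180/209 = 1980.

1980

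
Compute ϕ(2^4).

8

φ(16) = 16 · (1 − 1/2)
       = 16 · 1/2 = 8.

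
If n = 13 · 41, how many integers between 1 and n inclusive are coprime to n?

φ(13) = 13 − 1 = 12.
φ(41) = 41 − 1 = 40.
Multiply: 12 · 40 = 480.

480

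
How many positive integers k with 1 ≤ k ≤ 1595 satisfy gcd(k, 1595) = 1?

1120

Prime factorization: 1595 = 5 × 11 × 29.
φ(1595) = 1595 · (1 − 1/5) · (1 − 1/11) · (1 − 1/29)
       = 1595 · 1120/1595 = 1120.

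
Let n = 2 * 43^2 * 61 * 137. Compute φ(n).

φ(30904186) = 30904186 · (1 − 1/2) · (1 − 1/43) · (1 − 1/61) · (1 − 1/137)
       = 30904186 · 342720/718702 = 14736960.

14736960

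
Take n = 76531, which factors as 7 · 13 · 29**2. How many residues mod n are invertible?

φ(7) = 7 − 1 = 6.
φ(13) = 13 − 1 = 12.
φ(29^2) = 29^1·(29−1) = 29·28 = 812.
Since φ is multiplicative, φ(76531) = 6 · 12 · 812 = 58464.

58464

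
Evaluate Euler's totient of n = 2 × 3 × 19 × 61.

2160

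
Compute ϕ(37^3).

49284

φ(50653) = 50653 · (1 − 1/37)
       = 50653 · 36/37 = 49284.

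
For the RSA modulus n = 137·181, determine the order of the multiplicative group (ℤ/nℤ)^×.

φ(pq) = (p−1)(q−1) = 136 · 180 = 24480.

24480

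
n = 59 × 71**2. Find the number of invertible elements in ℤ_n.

288260

φ(59) = 59 − 1 = 58.
φ(71^2) = 71^2 − 71^1 = 5041 − 71 = 4970.
Since φ is multiplicative, φ(297419) = 58 · 4970 = 288260.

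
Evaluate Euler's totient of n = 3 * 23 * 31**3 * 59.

73574160

φ(121279161) = 121279161 · (1 − 1/3) · (1 − 1/23) · (1 − 1/31) · (1 − 1/59)
       = 121279161 · 76560/126201 = 73574160.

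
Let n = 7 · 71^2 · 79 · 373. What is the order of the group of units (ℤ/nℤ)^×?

865257120

φ(1039802029) = 1039802029 · (1 − 1/7) · (1 − 1/71) · (1 − 1/79) · (1 − 1/373)
       = 1039802029 · 12186720/14645099 = 865257120.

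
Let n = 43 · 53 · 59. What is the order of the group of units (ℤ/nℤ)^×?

126672

φ(134461) = 134461 · (1 − 1/43) · (1 − 1/53) · (1 − 1/59)
       = 134461 · 126672/134461 = 126672.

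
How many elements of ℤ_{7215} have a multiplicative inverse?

3456

7215 = 3 · 5 · 13 · 37.
φ(7215) = 7215 · (1 − 1/3) · (1 − 1/5) · (1 − 1/13) · (1 − 1/37)
       = 7215 · 3456/7215 = 3456.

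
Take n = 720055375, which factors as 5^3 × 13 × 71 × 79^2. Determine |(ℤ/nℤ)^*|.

φ(5^3) = 5^3 − 5^2 = 125 − 25 = 100.
φ(13) = 13 − 1 = 12.
φ(71) = 71 − 1 = 70.
φ(79^2) = 79^2 − 79^1 = 6241 − 79 = 6162.
Since φ is multiplicative, φ(720055375) = 100 · 12 · 70 · 6162 = 517608000.

517608000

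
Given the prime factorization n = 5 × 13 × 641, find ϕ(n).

30720

φ(5) = 5 − 1 = 4.
φ(13) = 13 − 1 = 12.
φ(641) = 641 − 1 = 640.
φ(41665) = 4 × 12 × 640 = 30720.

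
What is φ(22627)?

19360

Factor 22627: 22627 = 11^3 × 17.
φ(22627) = 22627 · (1 − 1/11) · (1 − 1/17)
       = 22627 · 160/187 = 19360.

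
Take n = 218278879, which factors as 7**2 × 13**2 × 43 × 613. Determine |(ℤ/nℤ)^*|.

φ(7^2) = 7^2 − 7^1 = 49 − 7 = 42.
φ(13^2) = 13^1·(13−1) = 13·12 = 156.
φ(43) = 43 − 1 = 42.
φ(613) = 613 − 1 = 612.
φ(218278879) = 42 × 156 × 42 × 612 = 168412608.

168412608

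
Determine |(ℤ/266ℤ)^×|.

108

First factor: 266 = 2 * 7 * 19.
φ(2) = 2 − 1 = 1.
φ(7) = 7 − 1 = 6.
φ(19) = 19 − 1 = 18.
Since φ is multiplicative, φ(266) = 1 · 6 · 18 = 108.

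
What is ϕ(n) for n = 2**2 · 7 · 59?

696

φ(2^2) = 2^2 − 2^1 = 4 − 2 = 2.
φ(7) = 7 − 1 = 6.
φ(59) = 59 − 1 = 58.
Multiply: 2 · 6 · 58 = 696.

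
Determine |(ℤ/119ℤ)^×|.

96

Prime factorization: 119 = 7 × 17.
φ(119) = 119 · (1 − 1/7) · (1 − 1/17)
       = 119 · 96/119 = 96.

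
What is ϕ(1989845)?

1277760

Prime factorization: 1989845 = 5 · 11^3 · 13 · 23.
φ(1989845) = 1989845 · (1 − 1/5) · (1 − 1/11) · (1 − 1/13) · (1 − 1/23)
       = 1989845 · 10560/16445 = 1277760.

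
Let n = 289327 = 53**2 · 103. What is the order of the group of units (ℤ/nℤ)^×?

281112

φ(53^2) = 53^1·(53−1) = 53·52 = 2756.
φ(103) = 103 − 1 = 102.
Since φ is multiplicative, φ(289327) = 2756 · 102 = 281112.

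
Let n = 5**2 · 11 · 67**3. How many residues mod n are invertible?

φ(82709825) = 82709825 · (1 − 1/5) · (1 − 1/11) · (1 − 1/67)
       = 82709825 · 2640/3685 = 59254800.

59254800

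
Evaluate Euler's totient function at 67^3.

φ(300763) = 300763 · (1 − 1/67)
       = 300763 · 66/67 = 296274.

296274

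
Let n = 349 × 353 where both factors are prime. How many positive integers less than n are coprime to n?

122496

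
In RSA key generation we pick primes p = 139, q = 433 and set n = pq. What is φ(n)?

59616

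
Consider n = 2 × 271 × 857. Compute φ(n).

231120

φ(464494) = 464494 · (1 − 1/2) · (1 − 1/271) · (1 − 1/857)
       = 464494 · 231120/464494 = 231120.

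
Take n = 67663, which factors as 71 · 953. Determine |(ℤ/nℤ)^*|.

66640

φ(67663) = 67663 · (1 − 1/71) · (1 − 1/953)
       = 67663 · 66640/67663 = 66640.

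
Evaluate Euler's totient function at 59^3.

φ(59^3) = 59^3 − 59^2 = 205379 − 3481 = 201898.

201898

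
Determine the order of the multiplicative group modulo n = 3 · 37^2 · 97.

255744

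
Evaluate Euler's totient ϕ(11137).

9072

Prime factorization: 11137 = 7 · 37 · 43.
φ(11137) = 11137 · (1 − 1/7) · (1 − 1/37) · (1 − 1/43)
       = 11137 · 9072/11137 = 9072.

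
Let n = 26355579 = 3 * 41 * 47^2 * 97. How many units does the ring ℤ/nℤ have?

16604160

φ(3) = 3 − 1 = 2.
φ(41) = 41 − 1 = 40.
φ(47^2) = 47^1·(47−1) = 47·46 = 2162.
φ(97) = 97 − 1 = 96.
Since φ is multiplicative, φ(26355579) = 2 · 40 · 2162 · 96 = 16604160.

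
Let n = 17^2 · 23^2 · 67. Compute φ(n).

9083712

φ(17^2) = 17^1·(17−1) = 17·16 = 272.
φ(23^2) = 23^2 − 23^1 = 529 − 23 = 506.
φ(67) = 67 − 1 = 66.
Since φ is multiplicative, φ(10243027) = 272 · 506 · 66 = 9083712.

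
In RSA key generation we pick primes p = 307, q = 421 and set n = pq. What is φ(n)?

128520

φ(pq) = (p−1)(q−1) = 306 · 420 = 128520.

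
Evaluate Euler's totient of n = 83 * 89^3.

57157936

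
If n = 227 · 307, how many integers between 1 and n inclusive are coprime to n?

φ(69689) = 69689 · (1 − 1/227) · (1 − 1/307)
       = 69689 · 69156/69689 = 69156.

69156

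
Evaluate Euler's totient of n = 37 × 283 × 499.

5055696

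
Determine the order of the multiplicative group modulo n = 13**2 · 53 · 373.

3017664

φ(3340961) = 3340961 · (1 − 1/13) · (1 − 1/53) · (1 − 1/373)
       = 3340961 · 232128/256997 = 3017664.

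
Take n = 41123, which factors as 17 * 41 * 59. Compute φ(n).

φ(17) = 17 − 1 = 16.
φ(41) = 41 − 1 = 40.
φ(59) = 59 − 1 = 58.
Multiply: 16 · 40 · 58 = 37120.

37120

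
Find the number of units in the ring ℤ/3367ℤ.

2592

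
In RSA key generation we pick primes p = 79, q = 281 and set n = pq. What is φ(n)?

21840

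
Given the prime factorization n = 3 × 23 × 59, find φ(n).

2552

φ(3) = 3 − 1 = 2.
φ(23) = 23 − 1 = 22.
φ(59) = 59 − 1 = 58.
Since φ is multiplicative, φ(4071) = 2 · 22 · 58 = 2552.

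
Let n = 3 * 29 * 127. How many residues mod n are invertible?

7056

φ(11049) = 11049 · (1 − 1/3) · (1 − 1/29) · (1 − 1/127)
       = 11049 · 7056/11049 = 7056.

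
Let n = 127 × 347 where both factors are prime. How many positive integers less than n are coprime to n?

43596

φ(44069) = 44069 · (1 − 1/127) · (1 − 1/347)
       = 44069 · 43596/44069 = 43596.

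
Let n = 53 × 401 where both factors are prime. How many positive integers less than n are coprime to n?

20800

For distinct primes, φ(pq) = (p−1)(q−1) = 52 × 400 = 20800.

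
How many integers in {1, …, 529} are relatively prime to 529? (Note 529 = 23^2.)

φ(23^2) = 23^2 − 23^1 = 529 − 23 = 506.

506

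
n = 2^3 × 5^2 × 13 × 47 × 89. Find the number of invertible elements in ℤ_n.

φ(10875800) = 10875800 · (1 − 1/2) · (1 − 1/5) · (1 − 1/13) · (1 − 1/47) · (1 − 1/89)
       = 10875800 · 194304/543790 = 3886080.

3886080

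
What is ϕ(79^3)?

φ(79^3) = 79^3 − 79^2 = 493039 − 6241 = 486798.

486798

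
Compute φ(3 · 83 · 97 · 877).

13791744

φ(21182181) = 21182181 · (1 − 1/3) · (1 − 1/83) · (1 − 1/97) · (1 − 1/877)
       = 21182181 · 13791744/21182181 = 13791744.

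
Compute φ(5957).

First factor: 5957 = 7 * 23 * 37.
φ(7) = 7 − 1 = 6.
φ(23) = 23 − 1 = 22.
φ(37) = 37 − 1 = 36.
φ(5957) = 6 × 22 × 36 = 4752.

4752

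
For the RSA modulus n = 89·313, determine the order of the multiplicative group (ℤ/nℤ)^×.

φ(89) = 89 − 1 = 88.
φ(313) = 313 − 1 = 312.
Multiply: 88 · 312 = 27456.

27456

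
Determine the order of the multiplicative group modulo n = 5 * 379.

1512

φ(5) = 5 − 1 = 4.
φ(379) = 379 − 1 = 378.
Since φ is multiplicative, φ(1895) = 4 · 378 = 1512.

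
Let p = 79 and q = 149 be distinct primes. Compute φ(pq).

11544

For distinct primes, φ(pq) = (p−1)(q−1) = 78 × 148 = 11544.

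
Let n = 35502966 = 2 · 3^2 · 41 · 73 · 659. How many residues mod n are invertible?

11370240

φ(35502966) = 35502966 · (1 − 1/2) · (1 − 1/3) · (1 − 1/41) · (1 − 1/73) · (1 − 1/659)
       = 35502966 · 3790080/11834322 = 11370240.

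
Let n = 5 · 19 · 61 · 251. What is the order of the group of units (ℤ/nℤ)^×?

1080000

φ(5) = 5 − 1 = 4.
φ(19) = 19 − 1 = 18.
φ(61) = 61 − 1 = 60.
φ(251) = 251 − 1 = 250.
Multiply: 4 · 18 · 60 · 250 = 1080000.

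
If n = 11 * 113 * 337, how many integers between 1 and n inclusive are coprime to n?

φ(418891) = 418891 · (1 − 1/11) · (1 − 1/113) · (1 − 1/337)
       = 418891 · 376320/418891 = 376320.

376320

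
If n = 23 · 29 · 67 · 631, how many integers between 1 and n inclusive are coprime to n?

φ(23) = 23 − 1 = 22.
φ(29) = 29 − 1 = 28.
φ(67) = 67 − 1 = 66.
φ(631) = 631 − 1 = 630.
Since φ is multiplicative, φ(28198759) = 22 · 28 · 66 · 630 = 25613280.

25613280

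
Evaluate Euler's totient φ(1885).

1344

First factor: 1885 = 5 * 13 * 29.
φ(1885) = 1885 · (1 − 1/5) · (1 − 1/13) · (1 − 1/29)
       = 1885 · 1344/1885 = 1344.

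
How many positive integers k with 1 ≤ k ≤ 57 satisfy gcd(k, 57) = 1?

36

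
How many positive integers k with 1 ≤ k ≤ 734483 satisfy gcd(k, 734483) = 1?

635040

Prime factorization: 734483 = 19 · 29 · 31 · 43.
φ(734483) = 734483 · (1 − 1/19) · (1 − 1/29) · (1 − 1/31) · (1 − 1/43)
       = 734483 · 635040/734483 = 635040.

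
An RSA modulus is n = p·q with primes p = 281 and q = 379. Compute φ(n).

105840

φ(281) = 281 − 1 = 280.
φ(379) = 379 − 1 = 378.
Multiply: 280 · 378 = 105840.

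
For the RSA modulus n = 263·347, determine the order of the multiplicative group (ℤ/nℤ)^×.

90652

φ(pq) = (p−1)(q−1) = 262 · 346 = 90652.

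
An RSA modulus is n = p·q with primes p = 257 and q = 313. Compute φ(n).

79872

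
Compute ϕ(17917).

15840

First factor: 17917 = 19 · 23 · 41.
φ(17917) = 17917 · (1 − 1/19) · (1 − 1/23) · (1 − 1/41)
       = 17917 · 15840/17917 = 15840.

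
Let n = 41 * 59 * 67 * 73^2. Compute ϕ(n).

φ(863687017) = 863687017 · (1 − 1/41) · (1 − 1/59) · (1 − 1/67) · (1 − 1/73)
       = 863687017 · 11024640/11831329 = 804798720.

804798720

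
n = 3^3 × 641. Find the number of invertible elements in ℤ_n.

φ(17307) = 17307 · (1 − 1/3) · (1 − 1/641)
       = 17307 · 1280/1923 = 11520.

11520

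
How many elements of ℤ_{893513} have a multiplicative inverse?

First factor: 893513 = 19 * 31 * 37 * 41.
φ(19) = 19 − 1 = 18.
φ(31) = 31 − 1 = 30.
φ(37) = 37 − 1 = 36.
φ(41) = 41 − 1 = 40.
Multiply: 18 · 30 · 36 · 40 = 777600.

777600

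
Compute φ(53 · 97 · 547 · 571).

1553610240

φ(53) = 53 − 1 = 52.
φ(97) = 97 − 1 = 96.
φ(547) = 547 − 1 = 546.
φ(571) = 571 − 1 = 570.
Multiply: 52 · 96 · 546 · 570 = 1553610240.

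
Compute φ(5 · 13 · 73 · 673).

φ(3193385) = 3193385 · (1 − 1/5) · (1 − 1/13) · (1 − 1/73) · (1 − 1/673)
       = 3193385 · 2322432/3193385 = 2322432.

2322432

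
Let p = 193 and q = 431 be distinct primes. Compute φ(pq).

82560

φ(193) = 193 − 1 = 192.
φ(431) = 431 − 1 = 430.
Since φ is multiplicative, φ(83183) = 192 · 430 = 82560.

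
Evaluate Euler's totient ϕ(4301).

Factor 4301: 4301 = 11 * 17 * 23.
φ(11) = 11 − 1 = 10.
φ(17) = 17 − 1 = 16.
φ(23) = 23 − 1 = 22.
Since φ is multiplicative, φ(4301) = 10 · 16 · 22 = 3520.

3520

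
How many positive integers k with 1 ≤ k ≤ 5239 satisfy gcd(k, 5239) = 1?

4680

Prime factorization: 5239 = 13^2 · 31.
φ(5239) = 5239 · (1 − 1/13) · (1 − 1/31)
       = 5239 · 360/403 = 4680.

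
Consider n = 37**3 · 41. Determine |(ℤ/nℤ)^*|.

φ(37^3) = 37^2·(37−1) = 1369·36 = 49284.
φ(41) = 41 − 1 = 40.
Since φ is multiplicative, φ(2076773) = 49284 · 40 = 1971360.

1971360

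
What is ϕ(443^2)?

195806

φ(196249) = 196249 · (1 − 1/443)
       = 196249 · 442/443 = 195806.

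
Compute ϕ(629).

576

Prime factorization: 629 = 17 · 37.
φ(17) = 17 − 1 = 16.
φ(37) = 37 − 1 = 36.
Since φ is multiplicative, φ(629) = 16 · 36 = 576.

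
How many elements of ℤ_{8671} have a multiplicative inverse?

Factor 8671: 8671 = 13 · 23 · 29.
φ(13) = 13 − 1 = 12.
φ(23) = 23 − 1 = 22.
φ(29) = 29 − 1 = 28.
Multiply: 12 · 22 · 28 = 7392.

7392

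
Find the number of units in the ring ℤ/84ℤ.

24

Factor 84: 84 = 2^2 * 3 * 7.
φ(84) = 84 · (1 − 1/2) · (1 − 1/3) · (1 − 1/7)
       = 84 · 12/42 = 24.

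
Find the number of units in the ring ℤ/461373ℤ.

264000

Factor 461373: 461373 = 3 · 11^2 · 31 · 41.
φ(461373) = 461373 · (1 − 1/3) · (1 − 1/11) · (1 − 1/31) · (1 − 1/41)
       = 461373 · 24000/41943 = 264000.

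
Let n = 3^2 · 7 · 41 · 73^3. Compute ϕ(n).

552510720

φ(3^2) = 3^1·(3−1) = 3·2 = 6.
φ(7) = 7 − 1 = 6.
φ(41) = 41 − 1 = 40.
φ(73^3) = 73^3 − 73^2 = 389017 − 5329 = 383688.
Since φ is multiplicative, φ(1004830911) = 6 · 6 · 40 · 383688 = 552510720.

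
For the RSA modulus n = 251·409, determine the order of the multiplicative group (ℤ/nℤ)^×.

φ(251) = 251 − 1 = 250.
φ(409) = 409 − 1 = 408.
φ(102659) = 250 × 408 = 102000.

102000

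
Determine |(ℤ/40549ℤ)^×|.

36960

Factor 40549: 40549 = 23 · 41 · 43.
φ(23) = 23 − 1 = 22.
φ(41) = 41 − 1 = 40.
φ(43) = 43 − 1 = 42.
Since φ is multiplicative, φ(40549) = 22 · 40 · 42 = 36960.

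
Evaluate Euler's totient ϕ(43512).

12096

First factor: 43512 = 2^3 · 3 · 7^2 · 37.
φ(2^3) = 2^2·(2−1) = 4·1 = 4.
φ(3) = 3 − 1 = 2.
φ(7^2) = 7^1·(7−1) = 7·6 = 42.
φ(37) = 37 − 1 = 36.
φ(43512) = 4 × 2 × 42 × 36 = 12096.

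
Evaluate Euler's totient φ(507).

Factor 507: 507 = 3 · 13^2.
φ(3) = 3 − 1 = 2.
φ(13^2) = 13^2 − 13^1 = 169 − 13 = 156.
Multiply: 2 · 156 = 312.

312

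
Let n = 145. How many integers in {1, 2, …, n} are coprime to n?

112

First factor: 145 = 5 × 29.
φ(5) = 5 − 1 = 4.
φ(29) = 29 − 1 = 28.
φ(145) = 4 × 28 = 112.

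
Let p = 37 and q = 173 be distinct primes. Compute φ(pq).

6192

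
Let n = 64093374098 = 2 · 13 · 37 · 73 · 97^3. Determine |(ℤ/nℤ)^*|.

28095123456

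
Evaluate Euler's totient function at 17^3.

φ(17^3) = 17^2·(17−1) = 289·16 = 4624.

4624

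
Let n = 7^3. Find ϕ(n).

294

φ(343) = 343 · (1 − 1/7)
       = 343 · 6/7 = 294.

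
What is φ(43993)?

43993 = 29 * 37 * 41.
φ(43993) = 43993 · (1 − 1/29) · (1 − 1/37) · (1 − 1/41)
       = 43993 · 40320/43993 = 40320.

40320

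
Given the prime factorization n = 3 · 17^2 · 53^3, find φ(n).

φ(129076359) = 129076359 · (1 − 1/3) · (1 − 1/17) · (1 − 1/53)
       = 129076359 · 1664/2703 = 79460992.

79460992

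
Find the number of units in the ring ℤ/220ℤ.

80

Prime factorization: 220 = 2^2 · 5 · 11.
φ(2^2) = 2^1·(2−1) = 2·1 = 2.
φ(5) = 5 − 1 = 4.
φ(11) = 11 − 1 = 10.
φ(220) = 2 × 4 × 10 = 80.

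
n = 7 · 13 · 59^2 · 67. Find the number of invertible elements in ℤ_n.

16261344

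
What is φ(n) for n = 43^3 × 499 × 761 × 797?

φ(24062951212381) = 24062951212381 · (1 − 1/43) · (1 − 1/499) · (1 − 1/761) · (1 − 1/797)
       = 24062951212381 · 12653343360/13014035269 = 23396031872640.

23396031872640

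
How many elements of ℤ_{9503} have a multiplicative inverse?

8064

Prime factorization: 9503 = 13 * 17 * 43.
φ(13) = 13 − 1 = 12.
φ(17) = 17 − 1 = 16.
φ(43) = 43 − 1 = 42.
Multiply: 12 · 16 · 42 = 8064.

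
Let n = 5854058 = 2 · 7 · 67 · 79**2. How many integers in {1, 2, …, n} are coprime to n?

2440152

φ(5854058) = 5854058 · (1 − 1/2) · (1 − 1/7) · (1 − 1/67) · (1 − 1/79)
       = 5854058 · 30888/74102 = 2440152.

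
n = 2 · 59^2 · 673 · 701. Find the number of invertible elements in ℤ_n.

1609708800

φ(2) = 2 − 1 = 1.
φ(59^2) = 59^2 − 59^1 = 3481 − 59 = 3422.
φ(673) = 673 − 1 = 672.
φ(701) = 701 − 1 = 700.
φ(3284483626) = 1 × 3422 × 672 × 700 = 1609708800.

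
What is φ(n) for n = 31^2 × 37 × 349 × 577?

6710999040

φ(7160219761) = 7160219761 · (1 − 1/31) · (1 − 1/37) · (1 − 1/349) · (1 − 1/577)
       = 7160219761 · 216483840/230974831 = 6710999040.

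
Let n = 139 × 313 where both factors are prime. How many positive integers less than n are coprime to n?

For distinct primes, φ(pq) = (p−1)(q−1) = 138 × 312 = 43056.

43056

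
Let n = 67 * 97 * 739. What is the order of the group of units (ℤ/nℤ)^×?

4675968

φ(4802761) = 4802761 · (1 − 1/67) · (1 − 1/97) · (1 − 1/739)
       = 4802761 · 4675968/4802761 = 4675968.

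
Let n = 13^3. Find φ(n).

φ(13^3) = 13^3 − 13^2 = 2197 − 169 = 2028.

2028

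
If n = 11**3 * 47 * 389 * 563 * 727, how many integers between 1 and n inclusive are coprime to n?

8811459792960

φ(11^3) = 11^2·(11−1) = 121·10 = 1210.
φ(47) = 47 − 1 = 46.
φ(389) = 389 − 1 = 388.
φ(563) = 563 − 1 = 562.
φ(727) = 727 − 1 = 726.
Multiply: 1210 · 46 · 388 · 562 · 726 = 8811459792960.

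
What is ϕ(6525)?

Factor 6525: 6525 = 3^2 × 5^2 × 29.
φ(6525) = 6525 · (1 − 1/3) · (1 − 1/5) · (1 − 1/29)
       = 6525 · 224/435 = 3360.

3360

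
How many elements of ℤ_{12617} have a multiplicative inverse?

First factor: 12617 = 11 · 31 · 37.
φ(12617) = 12617 · (1 − 1/11) · (1 − 1/31) · (1 − 1/37)
       = 12617 · 10800/12617 = 10800.

10800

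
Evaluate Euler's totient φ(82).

40

First factor: 82 = 2 · 41.
φ(82) = 82 · (1 − 1/2) · (1 − 1/41)
       = 82 · 40/82 = 40.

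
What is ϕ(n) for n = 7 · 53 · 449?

φ(166579) = 166579 · (1 − 1/7) · (1 − 1/53) · (1 − 1/449)
       = 166579 · 139776/166579 = 139776.

139776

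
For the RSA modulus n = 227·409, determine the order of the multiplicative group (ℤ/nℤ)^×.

92208

For distinct primes, φ(pq) = (p−1)(q−1) = 226 × 408 = 92208.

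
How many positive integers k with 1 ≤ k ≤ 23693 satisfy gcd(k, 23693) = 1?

First factor: 23693 = 19 × 29 × 43.
φ(19) = 19 − 1 = 18.
φ(29) = 29 − 1 = 28.
φ(43) = 43 − 1 = 42.
φ(23693) = 18 × 28 × 42 = 21168.

21168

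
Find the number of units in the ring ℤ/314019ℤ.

190080

Factor 314019: 314019 = 3**2 × 23 × 37 × 41.
φ(314019) = 314019 · (1 − 1/3) · (1 − 1/23) · (1 − 1/37) · (1 − 1/41)
       = 314019 · 63360/104673 = 190080.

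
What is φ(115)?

Prime factorization: 115 = 5 · 23.
φ(5) = 5 − 1 = 4.
φ(23) = 23 − 1 = 22.
φ(115) = 4 × 22 = 88.

88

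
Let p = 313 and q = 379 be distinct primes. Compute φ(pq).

117936

φ(313) = 313 − 1 = 312.
φ(379) = 379 − 1 = 378.
Since φ is multiplicative, φ(118627) = 312 · 378 = 117936.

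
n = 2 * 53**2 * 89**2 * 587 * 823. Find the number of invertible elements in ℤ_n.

φ(21498080491978) = 21498080491978 · (1 − 1/2) · (1 − 1/53) · (1 − 1/89) · (1 − 1/587) · (1 − 1/823)
       = 21498080491978 · 2204222592/4557574834 = 10397317966464.

10397317966464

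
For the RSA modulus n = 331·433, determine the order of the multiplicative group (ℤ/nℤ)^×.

142560

φ(143323) = 143323 · (1 − 1/331) · (1 − 1/433)
       = 143323 · 142560/143323 = 142560.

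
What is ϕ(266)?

108

Prime factorization: 266 = 2 * 7 * 19.
φ(2) = 2 − 1 = 1.
φ(7) = 7 − 1 = 6.
φ(19) = 19 − 1 = 18.
φ(266) = 1 × 6 × 18 = 108.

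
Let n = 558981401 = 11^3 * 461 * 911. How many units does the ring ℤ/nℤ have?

506506000

φ(11^3) = 11^2·(11−1) = 121·10 = 1210.
φ(461) = 461 − 1 = 460.
φ(911) = 911 − 1 = 910.
Since φ is multiplicative, φ(558981401) = 1210 · 460 · 910 = 506506000.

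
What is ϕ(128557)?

128557 = 11 × 13 × 29 × 31.
φ(11) = 11 − 1 = 10.
φ(13) = 13 − 1 = 12.
φ(29) = 29 − 1 = 28.
φ(31) = 31 − 1 = 30.
Since φ is multiplicative, φ(128557) = 10 · 12 · 28 · 30 = 100800.

100800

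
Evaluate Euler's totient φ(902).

400

Prime factorization: 902 = 2 · 11 · 41.
φ(2) = 2 − 1 = 1.
φ(11) = 11 − 1 = 10.
φ(41) = 41 − 1 = 40.
Multiply: 1 · 10 · 40 = 400.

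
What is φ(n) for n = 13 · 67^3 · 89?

312865344

φ(347982791) = 347982791 · (1 − 1/13) · (1 − 1/67) · (1 − 1/89)
       = 347982791 · 69696/77519 = 312865344.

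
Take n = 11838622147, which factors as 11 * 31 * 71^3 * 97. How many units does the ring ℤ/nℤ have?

10162656000

φ(11838622147) = 11838622147 · (1 − 1/11) · (1 − 1/31) · (1 − 1/71) · (1 − 1/97)
       = 11838622147 · 2016000/2348467 = 10162656000.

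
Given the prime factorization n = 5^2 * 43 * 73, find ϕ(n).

60480

φ(5^2) = 5^2 − 5^1 = 25 − 5 = 20.
φ(43) = 43 − 1 = 42.
φ(73) = 73 − 1 = 72.
Since φ is multiplicative, φ(78475) = 20 · 42 · 72 = 60480.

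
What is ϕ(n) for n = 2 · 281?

φ(562) = 562 · (1 − 1/2) · (1 − 1/281)
       = 562 · 280/562 = 280.

280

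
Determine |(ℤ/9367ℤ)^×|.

8064

Prime factorization: 9367 = 17 · 19 · 29.
φ(9367) = 9367 · (1 − 1/17) · (1 − 1/19) · (1 − 1/29)
       = 9367 · 8064/9367 = 8064.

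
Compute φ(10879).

9240

Factor 10879: 10879 = 11 * 23 * 43.
φ(11) = 11 − 1 = 10.
φ(23) = 23 − 1 = 22.
φ(43) = 43 − 1 = 42.
φ(10879) = 10 × 22 × 42 = 9240.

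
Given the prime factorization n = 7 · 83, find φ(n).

492

φ(581) = 581 · (1 − 1/7) · (1 − 1/83)
       = 581 · 492/581 = 492.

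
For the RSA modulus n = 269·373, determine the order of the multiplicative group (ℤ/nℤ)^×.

φ(269) = 269 − 1 = 268.
φ(373) = 373 − 1 = 372.
Multiply: 268 · 372 = 99696.

99696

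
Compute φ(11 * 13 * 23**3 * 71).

97759200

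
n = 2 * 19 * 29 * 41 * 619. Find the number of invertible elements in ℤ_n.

12458880

φ(2) = 2 − 1 = 1.
φ(19) = 19 − 1 = 18.
φ(29) = 29 − 1 = 28.
φ(41) = 41 − 1 = 40.
φ(619) = 619 − 1 = 618.
φ(27967658) = 1 × 18 × 28 × 40 × 618 = 12458880.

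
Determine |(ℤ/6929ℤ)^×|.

Prime factorization: 6929 = 13^2 · 41.
φ(13^2) = 13^1·(13−1) = 13·12 = 156.
φ(41) = 41 − 1 = 40.
Since φ is multiplicative, φ(6929) = 156 · 40 = 6240.

6240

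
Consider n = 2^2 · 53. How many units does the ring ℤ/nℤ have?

104

φ(2^2) = 2^1·(2−1) = 2·1 = 2.
φ(53) = 53 − 1 = 52.
Multiply: 2 · 52 = 104.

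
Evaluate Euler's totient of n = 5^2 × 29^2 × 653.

10588480

φ(5^2) = 5^1·(5−1) = 5·4 = 20.
φ(29^2) = 29^1·(29−1) = 29·28 = 812.
φ(653) = 653 − 1 = 652.
φ(13729325) = 20 × 812 × 652 = 10588480.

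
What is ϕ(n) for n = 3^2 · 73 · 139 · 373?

22177152

φ(34063479) = 34063479 · (1 − 1/3) · (1 − 1/73) · (1 − 1/139) · (1 − 1/373)
       = 34063479 · 7392384/11354493 = 22177152.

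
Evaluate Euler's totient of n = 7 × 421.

2520

φ(2947) = 2947 · (1 − 1/7) · (1 − 1/421)
       = 2947 · 2520/2947 = 2520.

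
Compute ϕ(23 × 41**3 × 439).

φ(23) = 23 − 1 = 22.
φ(41^3) = 41^2·(41−1) = 1681·40 = 67240.
φ(439) = 439 − 1 = 438.
Since φ is multiplicative, φ(695895337) = 22 · 67240 · 438 = 647924640.

647924640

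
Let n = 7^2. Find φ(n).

42

φ(49) = 49 · (1 − 1/7)
       = 49 · 6/7 = 42.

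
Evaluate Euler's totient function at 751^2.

563250

φ(564001) = 564001 · (1 − 1/751)
       = 564001 · 750/751 = 563250.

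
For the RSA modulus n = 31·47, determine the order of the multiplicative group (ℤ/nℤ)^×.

1380

φ(n) = (p − 1)(q − 1) = (31−1)(47−1) = 30·46 = 1380.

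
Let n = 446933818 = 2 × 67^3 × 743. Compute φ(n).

φ(2) = 2 − 1 = 1.
φ(67^3) = 67^2·(67−1) = 4489·66 = 296274.
φ(743) = 743 − 1 = 742.
Multiply: 1 · 296274 · 742 = 219835308.

219835308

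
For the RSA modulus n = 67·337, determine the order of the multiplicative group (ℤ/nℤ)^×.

22176

φ(n) = (p − 1)(q − 1) = (67−1)(337−1) = 66·336 = 22176.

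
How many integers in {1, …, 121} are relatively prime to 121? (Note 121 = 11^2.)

φ(11^2) = 11^1·(11−1) = 11·10 = 110.

110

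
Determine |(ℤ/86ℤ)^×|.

42

86 = 2 * 43.
φ(2) = 2 − 1 = 1.
φ(43) = 43 − 1 = 42.
Since φ is multiplicative, φ(86) = 1 · 42 = 42.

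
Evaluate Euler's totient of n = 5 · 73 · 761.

φ(5) = 5 − 1 = 4.
φ(73) = 73 − 1 = 72.
φ(761) = 761 − 1 = 760.
Multiply: 4 · 72 · 760 = 218880.

218880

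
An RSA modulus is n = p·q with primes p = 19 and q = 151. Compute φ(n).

φ(2869) = 2869 · (1 − 1/19) · (1 − 1/151)
       = 2869 · 2700/2869 = 2700.

2700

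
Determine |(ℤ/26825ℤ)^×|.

Prime factorization: 26825 = 5^2 · 29 · 37.
φ(26825) = 26825 · (1 − 1/5) · (1 − 1/29) · (1 − 1/37)
       = 26825 · 4032/5365 = 20160.

20160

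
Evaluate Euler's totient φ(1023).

Prime factorization: 1023 = 3 × 11 × 31.
φ(3) = 3 − 1 = 2.
φ(11) = 11 − 1 = 10.
φ(31) = 31 − 1 = 30.
Since φ is multiplicative, φ(1023) = 2 · 10 · 30 = 600.

600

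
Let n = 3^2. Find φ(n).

6

φ(9) = 9 · (1 − 1/3)
       = 9 · 2/3 = 6.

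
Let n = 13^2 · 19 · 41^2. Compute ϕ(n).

4605120

φ(13^2) = 13^2 − 13^1 = 169 − 13 = 156.
φ(19) = 19 − 1 = 18.
φ(41^2) = 41^2 − 41^1 = 1681 − 41 = 1640.
φ(5397691) = 156 × 18 × 1640 = 4605120.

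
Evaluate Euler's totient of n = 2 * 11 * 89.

880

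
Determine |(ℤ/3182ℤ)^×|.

1512

First factor: 3182 = 2 · 37 · 43.
φ(2) = 2 − 1 = 1.
φ(37) = 37 − 1 = 36.
φ(43) = 43 − 1 = 42.
Multiply: 1 · 36 · 42 = 1512.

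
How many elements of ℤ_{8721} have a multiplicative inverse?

5184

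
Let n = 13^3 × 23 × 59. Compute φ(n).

φ(2981329) = 2981329 · (1 − 1/13) · (1 − 1/23) · (1 − 1/59)
       = 2981329 · 15312/17641 = 2587728.

2587728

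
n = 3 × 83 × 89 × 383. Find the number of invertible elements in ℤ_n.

φ(3) = 3 − 1 = 2.
φ(83) = 83 − 1 = 82.
φ(89) = 89 − 1 = 88.
φ(383) = 383 − 1 = 382.
Since φ is multiplicative, φ(8487663) = 2 · 82 · 88 · 382 = 5513024.

5513024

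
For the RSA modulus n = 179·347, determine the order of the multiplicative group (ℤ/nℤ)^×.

φ(179) = 179 − 1 = 178.
φ(347) = 347 − 1 = 346.
φ(62113) = 178 × 346 = 61588.

61588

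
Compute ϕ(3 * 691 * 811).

φ(3) = 3 − 1 = 2.
φ(691) = 691 − 1 = 690.
φ(811) = 811 − 1 = 810.
Multiply: 2 · 690 · 810 = 1117800.

1117800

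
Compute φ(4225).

3120

First factor: 4225 = 5^2 * 13^2.
φ(4225) = 4225 · (1 − 1/5) · (1 − 1/13)
       = 4225 · 48/65 = 3120.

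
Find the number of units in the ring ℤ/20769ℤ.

Prime factorization: 20769 = 3 * 7 * 23 * 43.
φ(3) = 3 − 1 = 2.
φ(7) = 7 − 1 = 6.
φ(23) = 23 − 1 = 22.
φ(43) = 43 − 1 = 42.
Since φ is multiplicative, φ(20769) = 2 · 6 · 22 · 42 = 11088.

11088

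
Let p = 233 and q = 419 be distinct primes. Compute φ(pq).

φ(n) = (p − 1)(q − 1) = (233−1)(419−1) = 232·418 = 96976.

96976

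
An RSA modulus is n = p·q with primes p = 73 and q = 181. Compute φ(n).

12960

φ(n) = (p − 1)(q − 1) = (73−1)(181−1) = 72·180 = 12960.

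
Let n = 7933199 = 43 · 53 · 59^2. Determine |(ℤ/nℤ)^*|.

φ(7933199) = 7933199 · (1 − 1/43) · (1 − 1/53) · (1 − 1/59)
       = 7933199 · 126672/134461 = 7473648.

7473648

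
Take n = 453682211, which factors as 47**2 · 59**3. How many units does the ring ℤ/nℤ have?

φ(47^2) = 47^1·(47−1) = 47·46 = 2162.
φ(59^3) = 59^3 − 59^2 = 205379 − 3481 = 201898.
φ(453682211) = 2162 × 201898 = 436503476.

436503476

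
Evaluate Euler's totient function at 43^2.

1806

φ(1849) = 1849 · (1 − 1/43)
       = 1849 · 42/43 = 1806.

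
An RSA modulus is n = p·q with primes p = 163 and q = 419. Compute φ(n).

φ(pq) = (p−1)(q−1) = 162 · 418 = 67716.

67716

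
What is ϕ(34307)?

26208

Factor 34307: 34307 = 7 · 13^2 · 29.
φ(7) = 7 − 1 = 6.
φ(13^2) = 13^1·(13−1) = 13·12 = 156.
φ(29) = 29 − 1 = 28.
φ(34307) = 6 × 156 × 28 = 26208.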